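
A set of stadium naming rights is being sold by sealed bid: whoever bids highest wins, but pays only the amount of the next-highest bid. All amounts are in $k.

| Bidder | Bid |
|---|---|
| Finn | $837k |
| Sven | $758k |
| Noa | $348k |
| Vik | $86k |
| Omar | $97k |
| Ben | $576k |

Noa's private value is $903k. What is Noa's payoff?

$0k

Highest bid: Finn at $837k, so Finn wins.
Second-highest bid: Sven at $758k — that is the price the winner pays.
Noa did not win, so Noa pays nothing and receives nothing: payoff $0k.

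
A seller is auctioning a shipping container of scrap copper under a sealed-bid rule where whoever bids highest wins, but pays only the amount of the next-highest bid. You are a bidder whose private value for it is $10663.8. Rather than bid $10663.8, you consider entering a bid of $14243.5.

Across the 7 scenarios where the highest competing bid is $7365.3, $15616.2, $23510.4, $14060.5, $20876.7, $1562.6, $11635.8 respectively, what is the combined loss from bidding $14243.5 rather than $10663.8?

$4368.7

The deviation costs you only when the competing bid falls strictly between $10663.8 and $14243.5; elsewhere both bids give the same outcome.
$7365.3: outcomes coincide → loss $0.
$15616.2: outcomes coincide → loss $0.
$23510.4: outcomes coincide → loss $0.
$14060.5: truthful payoff $0, deviation payoff −$3396.7 → loss $3396.7.
$20876.7: outcomes coincide → loss $0.
$1562.6: outcomes coincide → loss $0.
$11635.8: truthful payoff $0, deviation payoff −$972 → loss $972.
Total loss = $3396.7 + $972 = $4368.7.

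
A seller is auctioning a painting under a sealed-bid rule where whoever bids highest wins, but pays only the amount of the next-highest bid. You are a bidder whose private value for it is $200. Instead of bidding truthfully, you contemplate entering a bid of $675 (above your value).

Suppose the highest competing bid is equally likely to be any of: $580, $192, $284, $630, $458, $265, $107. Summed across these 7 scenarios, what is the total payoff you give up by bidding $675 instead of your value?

$1217

The deviation costs you only when the competing bid falls strictly between $200 and $675; elsewhere both bids give the same outcome.
$580: truthful payoff $0, deviation payoff −$380 → loss $380.
$192: outcomes coincide → loss $0.
$284: truthful payoff $0, deviation payoff −$84 → loss $84.
$630: truthful payoff $0, deviation payoff −$430 → loss $430.
$458: truthful payoff $0, deviation payoff −$258 → loss $258.
$265: truthful payoff $0, deviation payoff −$65 → loss $65.
$107: outcomes coincide → loss $0.
Total loss = $380 + $84 + $430 + $258 + $65 = $1217.
Because the price is fixed by the runner-up's bid, deviating from your value can only change a good outcome into a bad one — never the reverse.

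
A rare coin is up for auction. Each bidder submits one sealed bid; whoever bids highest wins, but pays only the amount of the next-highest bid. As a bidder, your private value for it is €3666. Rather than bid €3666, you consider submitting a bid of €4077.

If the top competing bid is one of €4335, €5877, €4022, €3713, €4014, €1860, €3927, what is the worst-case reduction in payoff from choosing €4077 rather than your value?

€356

€4335: same outcome either way → loss €0.
€5877: same outcome either way → loss €0.
€4022: truthful gives €0, deviation gives −€356 → loss €356.
€3713: truthful gives €0, deviation gives −€47 → loss €47.
€4014: truthful gives €0, deviation gives −€348 → loss €348.
€1860: same outcome either way → loss €0.
€3927: truthful gives €0, deviation gives −€261 → loss €261.
Maximum loss: €356.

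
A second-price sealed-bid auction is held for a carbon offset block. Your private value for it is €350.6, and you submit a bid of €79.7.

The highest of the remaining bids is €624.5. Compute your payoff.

Your bid €79.7 is below the highest competing bid €624.5, so you lose.
A losing bidder pays nothing and receives nothing: payoff = €0.

€0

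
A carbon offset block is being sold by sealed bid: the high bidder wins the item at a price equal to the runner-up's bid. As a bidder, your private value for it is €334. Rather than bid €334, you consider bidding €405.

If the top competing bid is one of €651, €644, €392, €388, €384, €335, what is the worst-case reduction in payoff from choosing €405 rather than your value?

€651: same outcome either way → loss €0.
€644: same outcome either way → loss €0.
€392: truthful gives €0, deviation gives −€58 → loss €58.
€388: truthful gives €0, deviation gives −€54 → loss €54.
€384: truthful gives €0, deviation gives −€50 → loss €50.
€335: truthful gives €0, deviation gives −€1 → loss €1.
Maximum loss: €58.

€58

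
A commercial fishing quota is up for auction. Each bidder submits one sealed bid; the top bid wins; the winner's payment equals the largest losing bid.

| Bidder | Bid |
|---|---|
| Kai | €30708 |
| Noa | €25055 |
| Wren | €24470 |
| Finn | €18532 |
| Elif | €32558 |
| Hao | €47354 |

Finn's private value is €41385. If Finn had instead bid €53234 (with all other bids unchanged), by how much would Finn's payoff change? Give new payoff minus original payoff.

−€5969

The highest bid among the other bidders is €47354; Finn's bid doesn't change that.
Original bid €18532: Finn is not highest (top rival bid is €47354); payoff €0.
Alternative bid €53234: Finn is highest, pays the top rival bid €47354; payoff €41385 − €47354 = −€5969.
Change in payoff = −€5969 − (€0) = −€5969.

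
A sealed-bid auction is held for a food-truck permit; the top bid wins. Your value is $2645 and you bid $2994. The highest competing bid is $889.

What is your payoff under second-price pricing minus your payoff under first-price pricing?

$2105

You have the highest bid, so you win under either rule.
Second-price: pay $889 → payoff $1756.
First-price: pay your own bid $2994 → payoff −$349.
Difference = $1756 − (−$349) = $2105.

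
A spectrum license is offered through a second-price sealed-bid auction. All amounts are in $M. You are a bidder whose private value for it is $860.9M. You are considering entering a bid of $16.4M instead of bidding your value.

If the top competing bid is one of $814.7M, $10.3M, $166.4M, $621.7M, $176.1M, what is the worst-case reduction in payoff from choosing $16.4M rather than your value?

$814.7M: truthful gives $46.2M, deviation gives $0M → loss $46.2M.
$10.3M: same outcome either way → loss $0M.
$166.4M: truthful gives $694.5M, deviation gives $0M → loss $694.5M.
$621.7M: truthful gives $239.2M, deviation gives $0M → loss $239.2M.
$176.1M: truthful gives $684.8M, deviation gives $0M → loss $684.8M.
Maximum loss: $694.5M.

$694.5M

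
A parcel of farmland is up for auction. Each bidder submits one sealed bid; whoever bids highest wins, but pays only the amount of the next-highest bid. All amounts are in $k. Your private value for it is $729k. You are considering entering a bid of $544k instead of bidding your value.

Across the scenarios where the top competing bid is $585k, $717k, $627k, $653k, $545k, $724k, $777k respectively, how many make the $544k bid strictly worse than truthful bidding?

6

The deviation hurts exactly when the highest competing bid lies strictly between $544k and $729k — underbidding then forfeits a profitable win.
$585k: inside the interval → strictly worse (loss $144k).
$717k: inside the interval → strictly worse (loss $12k).
$627k: inside the interval → strictly worse (loss $102k).
$653k: inside the interval → strictly worse (loss $76k).
$545k: inside the interval → strictly worse (loss $184k).
$724k: inside the interval → strictly worse (loss $5k).
$777k: above both → same outcome either way.
Count: 6.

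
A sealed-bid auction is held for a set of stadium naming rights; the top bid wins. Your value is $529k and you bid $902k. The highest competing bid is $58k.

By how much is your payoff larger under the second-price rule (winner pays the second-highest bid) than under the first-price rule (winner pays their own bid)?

You have the highest bid, so you win under either rule.
Second-price: pay $58k → payoff $471k.
First-price: pay your own bid $902k → payoff −$373k.
Difference = $471k − (−$373k) = $844k.

$844k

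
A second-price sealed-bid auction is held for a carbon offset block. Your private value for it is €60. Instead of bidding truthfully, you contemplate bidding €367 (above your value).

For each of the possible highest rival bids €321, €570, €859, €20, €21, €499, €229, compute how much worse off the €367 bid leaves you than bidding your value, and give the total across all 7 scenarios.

€430

The deviation costs you only when the competing bid falls strictly between €60 and €367; elsewhere both bids give the same outcome.
€321: truthful payoff €0, deviation payoff −€261 → loss €261.
€570: outcomes coincide → loss €0.
€859: outcomes coincide → loss €0.
€20: outcomes coincide → loss €0.
€21: outcomes coincide → loss €0.
€499: outcomes coincide → loss €0.
€229: truthful payoff €0, deviation payoff −€169 → loss €169.
Total loss = €261 + €169 = €430.
In a second-price auction your bid sets only whether you win, not what you pay, so bidding your true value is weakly dominant.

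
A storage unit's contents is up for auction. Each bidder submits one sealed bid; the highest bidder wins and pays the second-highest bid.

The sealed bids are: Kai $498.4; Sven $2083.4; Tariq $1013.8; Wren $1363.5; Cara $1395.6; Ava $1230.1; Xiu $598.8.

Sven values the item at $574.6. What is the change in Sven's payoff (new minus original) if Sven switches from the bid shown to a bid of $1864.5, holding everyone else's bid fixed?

$0

The highest bid among the other bidders is $1395.6; Sven's bid doesn't change that.
Original bid $2083.4: Sven is highest, pays the top rival bid $1395.6; payoff $574.6 − $1395.6 = −$821.
Alternative bid $1864.5: Sven is highest, pays the top rival bid $1395.6; payoff $574.6 − $1395.6 = −$821.
Change in payoff = −$821 − (−$821) = $0.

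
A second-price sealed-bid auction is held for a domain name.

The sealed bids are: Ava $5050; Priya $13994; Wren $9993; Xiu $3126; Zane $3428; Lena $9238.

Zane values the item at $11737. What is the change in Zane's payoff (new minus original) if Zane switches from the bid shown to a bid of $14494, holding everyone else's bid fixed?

−$2257

The highest bid among the other bidders is $13994; Zane's bid doesn't change that.
Original bid $3428: Zane is not highest (top rival bid is $13994); payoff $0.
Alternative bid $14494: Zane is highest, pays the top rival bid $13994; payoff $11737 − $13994 = −$2257.
Change in payoff = −$2257 − ($0) = −$2257.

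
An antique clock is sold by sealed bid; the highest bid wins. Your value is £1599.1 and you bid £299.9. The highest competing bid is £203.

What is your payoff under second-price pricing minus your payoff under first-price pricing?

You have the highest bid, so you win under either rule.
Second-price: pay £203 → payoff £1396.1.
First-price: pay your own bid £299.9 → payoff £1299.2.
Difference = £1396.1 − (£1299.2) = £96.9.

£96.9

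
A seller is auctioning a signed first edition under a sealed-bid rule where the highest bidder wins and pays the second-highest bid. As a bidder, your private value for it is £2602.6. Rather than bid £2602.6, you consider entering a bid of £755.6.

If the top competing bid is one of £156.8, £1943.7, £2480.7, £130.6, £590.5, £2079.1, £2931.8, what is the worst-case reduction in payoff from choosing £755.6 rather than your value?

£658.9

£156.8: same outcome either way → loss £0.
£1943.7: truthful gives £658.9, deviation gives £0 → loss £658.9.
£2480.7: truthful gives £121.9, deviation gives £0 → loss £121.9.
£130.6: same outcome either way → loss £0.
£590.5: same outcome either way → loss £0.
£2079.1: truthful gives £523.5, deviation gives £0 → loss £523.5.
£2931.8: same outcome either way → loss £0.
Maximum loss: £658.9.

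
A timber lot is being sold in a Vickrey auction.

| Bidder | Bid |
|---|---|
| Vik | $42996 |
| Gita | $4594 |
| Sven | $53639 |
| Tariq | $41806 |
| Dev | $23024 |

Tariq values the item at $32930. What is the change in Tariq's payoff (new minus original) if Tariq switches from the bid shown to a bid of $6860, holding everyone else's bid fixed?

The highest bid among the other bidders is $53639; Tariq's bid doesn't change that.
Original bid $41806: Tariq is not highest (top rival bid is $53639); payoff $0.
Alternative bid $6860: Tariq is not highest (top rival bid is $53639); payoff $0.
Change in payoff = $0 − ($0) = $0.

$0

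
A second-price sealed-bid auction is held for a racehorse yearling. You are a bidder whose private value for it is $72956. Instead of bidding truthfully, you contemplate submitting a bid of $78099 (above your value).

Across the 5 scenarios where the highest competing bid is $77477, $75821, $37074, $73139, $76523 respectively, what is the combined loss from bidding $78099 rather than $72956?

The deviation costs you only when the competing bid falls strictly between $72956 and $78099; elsewhere both bids give the same outcome.
$77477: truthful payoff $0, deviation payoff −$4521 → loss $4521.
$75821: truthful payoff $0, deviation payoff −$2865 → loss $2865.
$37074: outcomes coincide → loss $0.
$73139: truthful payoff $0, deviation payoff −$183 → loss $183.
$76523: truthful payoff $0, deviation payoff −$3567 → loss $3567.
Total loss = $4521 + $2865 + $183 + $3567 = $11136.
In a second-price auction your bid sets only whether you win, not what you pay, so bidding your true value is weakly dominant.

$11136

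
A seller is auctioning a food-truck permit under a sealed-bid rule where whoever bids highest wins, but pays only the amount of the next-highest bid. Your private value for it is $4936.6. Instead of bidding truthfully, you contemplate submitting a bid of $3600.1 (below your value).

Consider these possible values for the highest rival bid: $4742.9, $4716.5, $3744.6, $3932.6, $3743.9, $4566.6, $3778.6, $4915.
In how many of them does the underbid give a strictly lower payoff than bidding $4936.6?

8

The deviation hurts exactly when the highest competing bid lies strictly between $3600.1 and $4936.6 — underbidding then forfeits a profitable win.
$4742.9: inside the interval → strictly worse (loss $193.7).
$4716.5: inside the interval → strictly worse (loss $220.1).
$3744.6: inside the interval → strictly worse (loss $1192).
$3932.6: inside the interval → strictly worse (loss $1004).
$3743.9: inside the interval → strictly worse (loss $1192.7).
$4566.6: inside the interval → strictly worse (loss $370).
$3778.6: inside the interval → strictly worse (loss $1158).
$4915: inside the interval → strictly worse (loss $21.6).
Count: 8.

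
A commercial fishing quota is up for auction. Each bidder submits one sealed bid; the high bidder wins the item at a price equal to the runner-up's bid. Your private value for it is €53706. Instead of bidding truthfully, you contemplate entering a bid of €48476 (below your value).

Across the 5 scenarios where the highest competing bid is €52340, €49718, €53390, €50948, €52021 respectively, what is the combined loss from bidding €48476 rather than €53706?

€10113

The deviation costs you only when the competing bid falls strictly between €48476 and €53706; elsewhere both bids give the same outcome.
€52340: truthful payoff €1366, deviation payoff €0 → loss €1366.
€49718: truthful payoff €3988, deviation payoff €0 → loss €3988.
€53390: truthful payoff €316, deviation payoff €0 → loss €316.
€50948: truthful payoff €2758, deviation payoff €0 → loss €2758.
€52021: truthful payoff €1685, deviation payoff €0 → loss €1685.
Total loss = €1366 + €3988 + €316 + €2758 + €1685 = €10113.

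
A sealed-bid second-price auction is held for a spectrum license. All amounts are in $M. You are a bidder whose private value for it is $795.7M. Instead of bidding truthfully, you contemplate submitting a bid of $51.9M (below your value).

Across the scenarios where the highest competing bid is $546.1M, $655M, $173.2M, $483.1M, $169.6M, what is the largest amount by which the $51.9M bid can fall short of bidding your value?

$546.1M: truthful gives $249.6M, deviation gives $0M → loss $249.6M.
$655M: truthful gives $140.7M, deviation gives $0M → loss $140.7M.
$173.2M: truthful gives $622.5M, deviation gives $0M → loss $622.5M.
$483.1M: truthful gives $312.6M, deviation gives $0M → loss $312.6M.
$169.6M: truthful gives $626.1M, deviation gives $0M → loss $626.1M.
Maximum loss: $626.1M.

$626.1M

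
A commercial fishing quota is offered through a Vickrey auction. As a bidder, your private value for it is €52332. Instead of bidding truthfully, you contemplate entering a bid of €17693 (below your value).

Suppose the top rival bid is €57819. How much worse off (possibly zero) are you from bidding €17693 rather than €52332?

€0

Bidding your value €52332: you lose (since €52332 < €57819). Payoff €0.
Bidding €17693: you lose. Payoff €0.
Difference = €0 − €0 = €0; both bids lead to the same outcome because the competing bid is above both your value and your alternative bid.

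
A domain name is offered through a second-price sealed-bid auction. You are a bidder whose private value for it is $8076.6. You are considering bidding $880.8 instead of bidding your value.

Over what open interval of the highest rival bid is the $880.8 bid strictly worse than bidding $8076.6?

($880.8, $8076.6)

If the competing bid is below $880.8, both bids win at the same price — no difference.
If it is above $8076.6, both bids lose — no difference.
If it lies strictly between $880.8 and $8076.6, bidding your value wins at a price below your value (positive payoff) while bidding $880.8 loses (payoff 0).
So the deviation strictly hurts on the open interval ($880.8, $8076.6).
In a second-price auction your bid sets only whether you win, not what you pay, so bidding your true value is weakly dominant.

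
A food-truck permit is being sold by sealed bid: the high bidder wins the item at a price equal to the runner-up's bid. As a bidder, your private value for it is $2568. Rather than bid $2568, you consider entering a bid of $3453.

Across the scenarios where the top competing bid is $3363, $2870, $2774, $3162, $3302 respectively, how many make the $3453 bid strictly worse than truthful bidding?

The deviation hurts exactly when the highest competing bid lies strictly between $2568 and $3453 — overbidding then wins at a price above your value.
$3363: inside the interval → strictly worse (loss $795).
$2870: inside the interval → strictly worse (loss $302).
$2774: inside the interval → strictly worse (loss $206).
$3162: inside the interval → strictly worse (loss $594).
$3302: inside the interval → strictly worse (loss $734).
Count: 5.

5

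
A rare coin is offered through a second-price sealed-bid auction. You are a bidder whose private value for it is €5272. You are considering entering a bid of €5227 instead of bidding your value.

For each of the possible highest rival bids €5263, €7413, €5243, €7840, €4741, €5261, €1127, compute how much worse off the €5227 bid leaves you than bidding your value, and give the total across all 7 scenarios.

€49

The deviation costs you only when the competing bid falls strictly between €5227 and €5272; elsewhere both bids give the same outcome.
€5263: truthful payoff €9, deviation payoff €0 → loss €9.
€7413: outcomes coincide → loss €0.
€5243: truthful payoff €29, deviation payoff €0 → loss €29.
€7840: outcomes coincide → loss €0.
€4741: outcomes coincide → loss €0.
€5261: truthful payoff €11, deviation payoff €0 → loss €11.
€1127: outcomes coincide → loss €0.
Total loss = €9 + €29 + €11 = €49.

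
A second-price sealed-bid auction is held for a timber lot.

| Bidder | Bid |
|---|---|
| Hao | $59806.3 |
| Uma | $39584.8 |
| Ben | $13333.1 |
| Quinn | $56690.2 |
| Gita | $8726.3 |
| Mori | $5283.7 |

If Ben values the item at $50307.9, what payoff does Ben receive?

Highest bid: Hao at $59806.3, so Hao wins.
Second-highest bid: Quinn at $56690.2 — that is the price the winner pays.
Ben did not win, so Ben pays nothing and receives nothing: payoff $0.

$0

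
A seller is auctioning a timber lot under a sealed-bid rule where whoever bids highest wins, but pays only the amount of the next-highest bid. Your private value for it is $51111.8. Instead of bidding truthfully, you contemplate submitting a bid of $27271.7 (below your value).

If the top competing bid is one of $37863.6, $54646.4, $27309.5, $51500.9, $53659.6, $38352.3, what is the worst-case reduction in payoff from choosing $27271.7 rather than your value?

$37863.6: truthful gives $13248.2, deviation gives $0 → loss $13248.2.
$54646.4: same outcome either way → loss $0.
$27309.5: truthful gives $23802.3, deviation gives $0 → loss $23802.3.
$51500.9: same outcome either way → loss $0.
$53659.6: same outcome either way → loss $0.
$38352.3: truthful gives $12759.5, deviation gives $0 → loss $12759.5.
Maximum loss: $23802.3.

$23802.3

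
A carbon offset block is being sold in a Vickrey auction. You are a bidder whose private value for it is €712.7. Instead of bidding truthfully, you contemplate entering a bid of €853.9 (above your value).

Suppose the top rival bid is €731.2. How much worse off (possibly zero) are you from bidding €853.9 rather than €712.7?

Bidding your value €712.7: you lose (since €712.7 < €731.2). Payoff €0.
Bidding €853.9: you win and pay €731.2. Payoff €712.7 − €731.2 = −€18.5.
The competing bid €731.2 lies between your value and your inflated bid, so overbidding wins an item priced above your value.
Loss from deviating = €0 − (−€18.5) = €18.5.
Because the price is fixed by the runner-up's bid, deviating from your value can only change a good outcome into a bad one — never the reverse.

€18.5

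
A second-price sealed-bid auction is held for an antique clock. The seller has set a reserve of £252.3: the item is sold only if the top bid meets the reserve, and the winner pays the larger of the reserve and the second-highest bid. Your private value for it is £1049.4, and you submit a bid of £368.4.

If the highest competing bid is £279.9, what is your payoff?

Your bid £368.4 is the highest and exceeds the reserve.
Price = max(second-highest bid, reserve) = max(£279.9, £252.3) = £279.9.
Payoff = £1049.4 − £279.9 = £769.5.

£769.5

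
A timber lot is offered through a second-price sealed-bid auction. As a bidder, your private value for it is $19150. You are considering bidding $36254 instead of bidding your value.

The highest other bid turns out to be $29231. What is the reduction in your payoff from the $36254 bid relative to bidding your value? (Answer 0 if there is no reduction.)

Bidding your value $19150: you lose (since $19150 < $29231). Payoff $0.
Bidding $36254: you win and pay $29231. Payoff $19150 − $29231 = −$10081.
The competing bid $29231 lies between your value and your inflated bid, so overbidding wins an item priced above your value.
Loss from deviating = $0 − (−$10081) = $10081.

$10081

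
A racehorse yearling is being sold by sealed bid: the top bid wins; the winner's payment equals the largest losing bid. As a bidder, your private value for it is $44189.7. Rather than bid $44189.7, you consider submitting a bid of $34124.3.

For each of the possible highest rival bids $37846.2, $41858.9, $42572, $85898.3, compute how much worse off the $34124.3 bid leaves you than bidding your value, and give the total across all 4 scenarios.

$10292

The deviation costs you only when the competing bid falls strictly between $34124.3 and $44189.7; elsewhere both bids give the same outcome.
$37846.2: truthful payoff $6343.5, deviation payoff $0 → loss $6343.5.
$41858.9: truthful payoff $2330.8, deviation payoff $0 → loss $2330.8.
$42572: truthful payoff $1617.7, deviation payoff $0 → loss $1617.7.
$85898.3: outcomes coincide → loss $0.
Total loss = $6343.5 + $2330.8 + $1617.7 = $10292.
Because the price is fixed by the runner-up's bid, deviating from your value can only change a good outcome into a bad one — never the reverse.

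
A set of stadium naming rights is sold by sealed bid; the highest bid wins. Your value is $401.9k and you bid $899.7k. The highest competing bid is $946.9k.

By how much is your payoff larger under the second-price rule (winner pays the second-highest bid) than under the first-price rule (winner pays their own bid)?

$0k

Your bid $899.7k is below $946.9k, so you lose under either rule.
Payoff is $0k in both cases; difference = $0k.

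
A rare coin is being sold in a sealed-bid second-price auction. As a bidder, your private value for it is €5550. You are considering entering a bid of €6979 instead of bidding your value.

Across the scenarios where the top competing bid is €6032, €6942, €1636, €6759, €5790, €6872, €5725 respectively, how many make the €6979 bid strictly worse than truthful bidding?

The deviation hurts exactly when the highest competing bid lies strictly between €5550 and €6979 — overbidding then wins at a price above your value.
€6032: inside the interval → strictly worse (loss €482).
€6942: inside the interval → strictly worse (loss €1392).
€1636: below both → same outcome either way.
€6759: inside the interval → strictly worse (loss €1209).
€5790: inside the interval → strictly worse (loss €240).
€6872: inside the interval → strictly worse (loss €1322).
€5725: inside the interval → strictly worse (loss €175).
Count: 6.

6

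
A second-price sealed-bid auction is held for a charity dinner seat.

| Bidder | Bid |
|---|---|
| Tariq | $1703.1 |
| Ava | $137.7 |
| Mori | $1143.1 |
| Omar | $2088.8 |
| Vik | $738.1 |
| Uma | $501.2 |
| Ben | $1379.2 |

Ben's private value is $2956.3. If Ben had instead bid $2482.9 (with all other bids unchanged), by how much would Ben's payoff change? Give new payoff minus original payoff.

$867.5

The highest bid among the other bidders is $2088.8; Ben's bid doesn't change that.
Original bid $1379.2: Ben is not highest (top rival bid is $2088.8); payoff $0.
Alternative bid $2482.9: Ben is highest, pays the top rival bid $2088.8; payoff $2956.3 − $2088.8 = $867.5.
Change in payoff = $867.5 − ($0) = $867.5.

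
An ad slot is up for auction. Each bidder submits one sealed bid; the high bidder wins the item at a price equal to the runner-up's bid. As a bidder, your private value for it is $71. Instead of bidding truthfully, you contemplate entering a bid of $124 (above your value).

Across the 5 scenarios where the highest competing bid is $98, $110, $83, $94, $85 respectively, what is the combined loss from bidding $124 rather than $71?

The deviation costs you only when the competing bid falls strictly between $71 and $124; elsewhere both bids give the same outcome.
$98: truthful payoff $0, deviation payoff −$27 → loss $27.
$110: truthful payoff $0, deviation payoff −$39 → loss $39.
$83: truthful payoff $0, deviation payoff −$12 → loss $12.
$94: truthful payoff $0, deviation payoff −$23 → loss $23.
$85: truthful payoff $0, deviation payoff −$14 → loss $14.
Total loss = $27 + $39 + $12 + $23 + $14 = $115.

$115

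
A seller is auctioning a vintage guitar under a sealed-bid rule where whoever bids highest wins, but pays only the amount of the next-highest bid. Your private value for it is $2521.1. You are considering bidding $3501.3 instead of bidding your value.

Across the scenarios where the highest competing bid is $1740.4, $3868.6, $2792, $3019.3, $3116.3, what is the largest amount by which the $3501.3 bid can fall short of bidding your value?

$595.2

$1740.4: same outcome either way → loss $0.
$3868.6: same outcome either way → loss $0.
$2792: truthful gives $0, deviation gives −$270.9 → loss $270.9.
$3019.3: truthful gives $0, deviation gives −$498.2 → loss $498.2.
$3116.3: truthful gives $0, deviation gives −$595.2 → loss $595.2.
Maximum loss: $595.2.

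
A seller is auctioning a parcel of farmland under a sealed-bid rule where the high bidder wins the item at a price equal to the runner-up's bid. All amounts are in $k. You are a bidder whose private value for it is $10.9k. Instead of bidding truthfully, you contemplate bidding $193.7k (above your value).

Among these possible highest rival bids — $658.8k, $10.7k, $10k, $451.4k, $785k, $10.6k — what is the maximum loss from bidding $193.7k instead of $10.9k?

$658.8k: same outcome either way → loss $0k.
$10.7k: same outcome either way → loss $0k.
$10k: same outcome either way → loss $0k.
$451.4k: same outcome either way → loss $0k.
$785k: same outcome either way → loss $0k.
$10.6k: same outcome either way → loss $0k.
Maximum loss: $0k.

$0k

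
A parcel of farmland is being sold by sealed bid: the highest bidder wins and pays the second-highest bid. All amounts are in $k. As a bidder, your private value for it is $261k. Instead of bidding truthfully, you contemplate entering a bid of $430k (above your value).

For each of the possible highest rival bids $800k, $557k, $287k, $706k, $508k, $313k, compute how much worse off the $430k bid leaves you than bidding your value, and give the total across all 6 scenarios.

The deviation costs you only when the competing bid falls strictly between $261k and $430k; elsewhere both bids give the same outcome.
$800k: outcomes coincide → loss $0k.
$557k: outcomes coincide → loss $0k.
$287k: truthful payoff $0k, deviation payoff −$26k → loss $26k.
$706k: outcomes coincide → loss $0k.
$508k: outcomes coincide → loss $0k.
$313k: truthful payoff $0k, deviation payoff −$52k → loss $52k.
Total loss = $26k + $52k = $78k.
In a second-price auction your bid sets only whether you win, not what you pay, so bidding your true value is weakly dominant.

$78k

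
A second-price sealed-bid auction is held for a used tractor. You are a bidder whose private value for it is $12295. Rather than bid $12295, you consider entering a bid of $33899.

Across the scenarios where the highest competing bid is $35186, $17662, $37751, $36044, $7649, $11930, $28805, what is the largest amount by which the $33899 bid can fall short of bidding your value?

$16510

$35186: same outcome either way → loss $0.
$17662: truthful gives $0, deviation gives −$5367 → loss $5367.
$37751: same outcome either way → loss $0.
$36044: same outcome either way → loss $0.
$7649: same outcome either way → loss $0.
$11930: same outcome either way → loss $0.
$28805: truthful gives $0, deviation gives −$16510 → loss $16510.
Maximum loss: $16510.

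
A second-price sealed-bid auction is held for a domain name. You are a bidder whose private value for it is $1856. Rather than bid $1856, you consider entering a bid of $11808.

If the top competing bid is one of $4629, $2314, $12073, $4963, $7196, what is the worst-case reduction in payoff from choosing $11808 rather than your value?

$4629: truthful gives $0, deviation gives −$2773 → loss $2773.
$2314: truthful gives $0, deviation gives −$458 → loss $458.
$12073: same outcome either way → loss $0.
$4963: truthful gives $0, deviation gives −$3107 → loss $3107.
$7196: truthful gives $0, deviation gives −$5340 → loss $5340.
Maximum loss: $5340.

$5340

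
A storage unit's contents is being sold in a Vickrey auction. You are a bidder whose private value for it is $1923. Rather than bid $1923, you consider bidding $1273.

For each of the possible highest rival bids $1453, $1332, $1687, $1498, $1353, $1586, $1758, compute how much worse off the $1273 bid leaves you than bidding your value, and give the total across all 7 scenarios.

The deviation costs you only when the competing bid falls strictly between $1273 and $1923; elsewhere both bids give the same outcome.
$1453: truthful payoff $470, deviation payoff $0 → loss $470.
$1332: truthful payoff $591, deviation payoff $0 → loss $591.
$1687: truthful payoff $236, deviation payoff $0 → loss $236.
$1498: truthful payoff $425, deviation payoff $0 → loss $425.
$1353: truthful payoff $570, deviation payoff $0 → loss $570.
$1586: truthful payoff $337, deviation payoff $0 → loss $337.
$1758: truthful payoff $165, deviation payoff $0 → loss $165.
Total loss = $470 + $591 + $236 + $425 + $570 + $337 + $165 = $2794.

$2794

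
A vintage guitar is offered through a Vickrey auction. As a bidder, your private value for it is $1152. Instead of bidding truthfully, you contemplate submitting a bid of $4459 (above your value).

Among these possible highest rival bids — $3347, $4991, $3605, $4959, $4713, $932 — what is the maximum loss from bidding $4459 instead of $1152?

$2453

$3347: truthful gives $0, deviation gives −$2195 → loss $2195.
$4991: same outcome either way → loss $0.
$3605: truthful gives $0, deviation gives −$2453 → loss $2453.
$4959: same outcome either way → loss $0.
$4713: same outcome either way → loss $0.
$932: same outcome either way → loss $0.
Maximum loss: $2453.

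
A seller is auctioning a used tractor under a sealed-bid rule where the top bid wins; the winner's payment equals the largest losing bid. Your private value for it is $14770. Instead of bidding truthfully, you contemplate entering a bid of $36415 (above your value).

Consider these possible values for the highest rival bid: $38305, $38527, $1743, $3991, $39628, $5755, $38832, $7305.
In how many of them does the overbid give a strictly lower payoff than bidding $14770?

The deviation hurts exactly when the highest competing bid lies strictly between $14770 and $36415 — overbidding then wins at a price above your value.
$38305: above both → same outcome either way.
$38527: above both → same outcome either way.
$1743: below both → same outcome either way.
$3991: below both → same outcome either way.
$39628: above both → same outcome either way.
$5755: below both → same outcome either way.
$38832: above both → same outcome either way.
$7305: below both → same outcome either way.
Count: 0.

0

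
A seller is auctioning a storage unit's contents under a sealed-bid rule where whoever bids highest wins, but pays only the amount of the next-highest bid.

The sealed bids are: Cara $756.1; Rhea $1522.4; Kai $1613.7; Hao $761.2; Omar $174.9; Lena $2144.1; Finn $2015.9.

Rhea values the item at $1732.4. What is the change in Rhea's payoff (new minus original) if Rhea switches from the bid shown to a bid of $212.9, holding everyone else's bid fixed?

$0

The highest bid among the other bidders is $2144.1; Rhea's bid doesn't change that.
Original bid $1522.4: Rhea is not highest (top rival bid is $2144.1); payoff $0.
Alternative bid $212.9: Rhea is not highest (top rival bid is $2144.1); payoff $0.
Change in payoff = $0 − ($0) = $0.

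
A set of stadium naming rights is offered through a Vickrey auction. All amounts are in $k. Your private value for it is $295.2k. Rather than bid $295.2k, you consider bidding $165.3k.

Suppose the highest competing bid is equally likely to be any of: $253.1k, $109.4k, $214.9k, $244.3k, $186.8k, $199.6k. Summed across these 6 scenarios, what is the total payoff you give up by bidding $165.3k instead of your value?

$377.3k

The deviation costs you only when the competing bid falls strictly between $165.3k and $295.2k; elsewhere both bids give the same outcome.
$253.1k: truthful payoff $42.1k, deviation payoff $0k → loss $42.1k.
$109.4k: outcomes coincide → loss $0k.
$214.9k: truthful payoff $80.3k, deviation payoff $0k → loss $80.3k.
$244.3k: truthful payoff $50.9k, deviation payoff $0k → loss $50.9k.
$186.8k: truthful payoff $108.4k, deviation payoff $0k → loss $108.4k.
$199.6k: truthful payoff $95.6k, deviation payoff $0k → loss $95.6k.
Total loss = $42.1k + $80.3k + $50.9k + $108.4k + $95.6k = $377.3k.
Truthful bidding weakly dominates here: raising your bid can only win items priced above your value, and lowering it can only forfeit items priced below.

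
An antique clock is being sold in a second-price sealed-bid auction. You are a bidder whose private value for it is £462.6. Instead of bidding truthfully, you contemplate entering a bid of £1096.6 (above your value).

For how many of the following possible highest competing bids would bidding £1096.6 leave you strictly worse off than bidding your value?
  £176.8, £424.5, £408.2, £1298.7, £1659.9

0

The deviation hurts exactly when the highest competing bid lies strictly between £462.6 and £1096.6 — overbidding then wins at a price above your value.
£176.8: below both → same outcome either way.
£424.5: below both → same outcome either way.
£408.2: below both → same outcome either way.
£1298.7: above both → same outcome either way.
£1659.9: above both → same outcome either way.
Count: 0.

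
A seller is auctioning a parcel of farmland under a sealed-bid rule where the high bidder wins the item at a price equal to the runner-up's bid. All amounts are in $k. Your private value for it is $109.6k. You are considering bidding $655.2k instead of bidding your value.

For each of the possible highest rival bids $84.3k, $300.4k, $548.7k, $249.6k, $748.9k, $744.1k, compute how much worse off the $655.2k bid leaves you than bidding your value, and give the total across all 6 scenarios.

$769.9k

The deviation costs you only when the competing bid falls strictly between $109.6k and $655.2k; elsewhere both bids give the same outcome.
$84.3k: outcomes coincide → loss $0k.
$300.4k: truthful payoff $0k, deviation payoff −$190.8k → loss $190.8k.
$548.7k: truthful payoff $0k, deviation payoff −$439.1k → loss $439.1k.
$249.6k: truthful payoff $0k, deviation payoff −$140k → loss $140k.
$748.9k: outcomes coincide → loss $0k.
$744.1k: outcomes coincide → loss $0k.
Total loss = $190.8k + $439.1k + $140k = $769.9k.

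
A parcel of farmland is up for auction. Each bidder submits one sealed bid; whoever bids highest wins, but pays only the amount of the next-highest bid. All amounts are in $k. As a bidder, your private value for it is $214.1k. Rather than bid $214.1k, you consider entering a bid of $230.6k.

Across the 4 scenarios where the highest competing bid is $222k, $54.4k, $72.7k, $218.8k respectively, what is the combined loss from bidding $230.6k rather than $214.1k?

The deviation costs you only when the competing bid falls strictly between $214.1k and $230.6k; elsewhere both bids give the same outcome.
$222k: truthful payoff $0k, deviation payoff −$7.9k → loss $7.9k.
$54.4k: outcomes coincide → loss $0k.
$72.7k: outcomes coincide → loss $0k.
$218.8k: truthful payoff $0k, deviation payoff −$4.7k → loss $4.7k.
Total loss = $7.9k + $4.7k = $12.6k.

$12.6k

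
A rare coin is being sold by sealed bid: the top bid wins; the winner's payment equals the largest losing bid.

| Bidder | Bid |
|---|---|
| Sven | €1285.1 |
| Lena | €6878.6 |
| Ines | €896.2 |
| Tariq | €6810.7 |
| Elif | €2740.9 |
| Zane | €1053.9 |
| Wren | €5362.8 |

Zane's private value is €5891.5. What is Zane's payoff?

€0

Highest bid: Lena at €6878.6, so Lena wins.
Second-highest bid: Tariq at €6810.7 — that is the price the winner pays.
Zane did not win, so Zane pays nothing and receives nothing: payoff €0.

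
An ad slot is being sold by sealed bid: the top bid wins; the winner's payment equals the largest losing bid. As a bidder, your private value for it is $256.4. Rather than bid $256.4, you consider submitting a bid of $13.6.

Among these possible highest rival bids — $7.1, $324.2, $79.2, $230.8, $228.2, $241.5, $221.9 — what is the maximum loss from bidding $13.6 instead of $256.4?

$177.2

$7.1: same outcome either way → loss $0.
$324.2: same outcome either way → loss $0.
$79.2: truthful gives $177.2, deviation gives $0 → loss $177.2.
$230.8: truthful gives $25.6, deviation gives $0 → loss $25.6.
$228.2: truthful gives $28.2, deviation gives $0 → loss $28.2.
$241.5: truthful gives $14.9, deviation gives $0 → loss $14.9.
$221.9: truthful gives $34.5, deviation gives $0 → loss $34.5.
Maximum loss: $177.2.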